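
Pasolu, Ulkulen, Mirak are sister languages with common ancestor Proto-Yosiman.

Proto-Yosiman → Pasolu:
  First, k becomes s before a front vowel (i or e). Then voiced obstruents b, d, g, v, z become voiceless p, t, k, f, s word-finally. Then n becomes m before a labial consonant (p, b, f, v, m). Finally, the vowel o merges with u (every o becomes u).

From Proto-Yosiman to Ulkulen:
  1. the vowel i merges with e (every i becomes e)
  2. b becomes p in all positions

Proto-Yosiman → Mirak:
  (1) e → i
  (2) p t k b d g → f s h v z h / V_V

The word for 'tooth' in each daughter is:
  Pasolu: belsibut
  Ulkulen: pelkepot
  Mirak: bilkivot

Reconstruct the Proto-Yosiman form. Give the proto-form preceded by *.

Position 1: Pasolu has b, Ulkulen has p, Mirak has b. Pasolu preserves b here (none of its changes turn any other segment into b), so the proto-segment is *b.
Position 6: Pasolu has b, Ulkulen has p, Mirak has v. Pasolu preserves b here (none of its changes turn any other segment into b), so the proto-segment is *b.
Verify the candidate proto-form against each daughter:
Pasolu: *belkibot > belsibot > belsibut  (by palatalisation, vowel merger)
Ulkulen: *belkibot > belkebot > pelkepot  (by vowel merger, unconditioned shift)
Mirak: start from *belkibot.
  rule 1 (vowel merger): belkibot → bilkibot
  rule 2 (intervocalic lenition): bilkibot → bilkivot
  ⇒ Mirak bilkivot
Only *belkibot yields all of Pasolu belsibut, Ulkulen pelkepot, Mirak bilkivot.

*belkibot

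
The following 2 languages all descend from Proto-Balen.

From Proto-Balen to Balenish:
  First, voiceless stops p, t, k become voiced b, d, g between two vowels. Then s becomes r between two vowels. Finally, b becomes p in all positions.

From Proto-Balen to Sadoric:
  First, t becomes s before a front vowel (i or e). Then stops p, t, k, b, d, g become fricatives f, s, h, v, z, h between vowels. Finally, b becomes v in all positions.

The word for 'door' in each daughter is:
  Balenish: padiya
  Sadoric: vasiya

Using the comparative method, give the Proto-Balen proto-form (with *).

Position 3: Balenish has d, Sadoric has s. Taking the neighbouring segments as reconstructed: Balenish d could go back to *t or *d; Sadoric s could go back to *t or *s — the one source consistent with every daughter is *t.
Position 1: Balenish has p, Sadoric has v. Taking the neighbouring segments as reconstructed: Balenish p could go back to *p or *b; Sadoric v could go back to *b or *v — the one source consistent with every daughter is *b.
The remaining positions agree across the daughters. Check the candidate against every language:
Balenish: *batiya
  batiya → badiya   [intervocalic voicing]
  badiya (rule 2 does not apply)
  badiya → padiya   [unconditioned shift]
  giving Balenish padiya.
Sadoric: *batiya > basiya > vasiya  (by palatalisation, unconditioned shift)
No other proto-form is consistent with every reflex, so the reconstruction is *batiya.

*batiya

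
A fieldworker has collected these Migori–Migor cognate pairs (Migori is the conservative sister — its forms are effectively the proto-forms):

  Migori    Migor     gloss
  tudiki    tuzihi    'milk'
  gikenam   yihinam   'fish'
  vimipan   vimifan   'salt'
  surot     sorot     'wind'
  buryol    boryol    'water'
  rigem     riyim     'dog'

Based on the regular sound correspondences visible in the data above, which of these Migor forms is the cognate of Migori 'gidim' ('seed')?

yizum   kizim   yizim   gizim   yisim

gikenam ~ yihinam — Migori g corresponds to Migor y word-initially before a front vowel.
tudiki ~ tuzihi — Migori d corresponds to Migor z between vowels (before a front vowel).
Applying these to Migori 'gidim':
  gidim → yidim   (g→y word-initially before a front vowel)
  yidim → yizim   (d→z between vowels (before a front vowel))
So the Migor cognate is 'yizim'.

yizim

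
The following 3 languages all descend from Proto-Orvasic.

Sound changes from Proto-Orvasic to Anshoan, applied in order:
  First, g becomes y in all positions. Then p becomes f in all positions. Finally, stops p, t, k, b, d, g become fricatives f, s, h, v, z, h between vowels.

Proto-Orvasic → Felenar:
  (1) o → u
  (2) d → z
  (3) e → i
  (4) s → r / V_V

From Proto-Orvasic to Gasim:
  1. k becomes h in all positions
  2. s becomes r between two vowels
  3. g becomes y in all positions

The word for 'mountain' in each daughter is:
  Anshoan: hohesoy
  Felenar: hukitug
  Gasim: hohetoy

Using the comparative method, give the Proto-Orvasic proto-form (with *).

Position 3: Anshoan has h, Felenar has k, Gasim has h. Felenar preserves k here (none of its changes turn any other segment into k), so the proto-segment is *k.
Position 6: Anshoan has o, Felenar has u, Gasim has o. Anshoan preserves o here (none of its changes turn any other segment into o), so the proto-segment is *o.
Position 4: Anshoan has e, Felenar has i, Gasim has e. Anshoan preserves e here (none of its changes turn any other segment into e), so the proto-segment is *e.
Continuing position by position gives *hoketog; check it forward:
Anshoan: *hoketog
  hoketog → hoketoy   [unconditioned shift]
  hoketoy (rule 2 does not apply)
  hoketoy → hohesoy   [intervocalic lenition]
  giving Anshoan hohesoy.
Felenar: *hoketog
  hoketog → huketug   [vowel merger]
  huketug (rule 2 does not apply)
  huketug → hukitug   [vowel merger]
  hukitug (rule 4 does not apply)
  giving Felenar hukitug.
Gasim: start from *hoketog.
  rule 1 (unconditioned shift): hoketog → hohetog
  rule 2: no change — hohetog
  rule 3 (unconditioned shift): hohetog → hohetoy
  ⇒ Gasim hohetoy
*hoketog is the unique common source.

*hoketog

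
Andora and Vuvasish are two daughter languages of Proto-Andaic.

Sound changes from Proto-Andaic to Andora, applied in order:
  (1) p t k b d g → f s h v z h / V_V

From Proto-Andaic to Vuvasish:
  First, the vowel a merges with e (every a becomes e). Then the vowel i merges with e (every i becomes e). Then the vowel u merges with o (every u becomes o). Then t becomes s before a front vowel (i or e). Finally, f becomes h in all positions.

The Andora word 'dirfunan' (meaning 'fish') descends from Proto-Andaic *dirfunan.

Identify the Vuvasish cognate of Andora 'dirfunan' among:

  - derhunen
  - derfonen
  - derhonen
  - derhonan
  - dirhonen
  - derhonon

derhonen

Vuvasish: *dirfunan
  dirfunan → dirfunen   [vowel merger]
  dirfunen → derfunen   [vowel merger]
  derfunen → derfonen   [vowel merger]
  derfonen (rule 4 does not apply)
  derfonen → derhonen   [unconditioned shift]
  giving Vuvasish derhonen.
Among the options, 'derhonen' alone shows every Vuvasish change applied in order.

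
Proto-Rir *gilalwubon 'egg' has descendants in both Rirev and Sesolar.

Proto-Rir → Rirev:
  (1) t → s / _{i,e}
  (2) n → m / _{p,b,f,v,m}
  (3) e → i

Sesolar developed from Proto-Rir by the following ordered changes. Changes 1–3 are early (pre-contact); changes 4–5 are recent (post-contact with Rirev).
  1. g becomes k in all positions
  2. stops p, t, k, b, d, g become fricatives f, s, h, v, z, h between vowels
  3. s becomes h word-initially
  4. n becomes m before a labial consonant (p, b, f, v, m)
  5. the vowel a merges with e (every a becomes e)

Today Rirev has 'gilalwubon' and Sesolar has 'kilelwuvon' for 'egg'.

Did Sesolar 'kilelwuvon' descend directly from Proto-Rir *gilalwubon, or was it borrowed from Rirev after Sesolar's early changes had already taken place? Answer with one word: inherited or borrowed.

If inherited, *gilalwubon would pass through all of Sesolar's changes:
Sesolar: *gilalwubon > kilalwubon > kilalwuvon > kilelwuvon  (by unconditioned shift, intervocalic lenition, vowel merger)
If borrowed from Rirev 'gilalwubon' after the early changes, it would undergo only the recent ones:
  rule 4 (nasal place assimilation): no change (gilalwubon)
  rule 5 (vowel merger): gilalwubon → gilelwubon
  ⇒ as a loan: gilelwubon
Sesolar 'kilelwuvon' matches the inherited outcome exactly, so it is an inherited cognate, not a loan.

inherited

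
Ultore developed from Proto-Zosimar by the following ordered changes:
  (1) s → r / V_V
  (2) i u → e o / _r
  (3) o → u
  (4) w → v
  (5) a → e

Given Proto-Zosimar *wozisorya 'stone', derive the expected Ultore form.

Ultore: start from *wozisorya.
  rule 1 (rhotacism): wozisorya → wozirorya
  rule 2 (pre-rhotic lowering): wozirorya → wozerorya
  rule 3 (vowel merger): wozerorya → wuzerurya
  rule 4 (unconditioned shift): wuzerurya → vuzerurya
  rule 5 (vowel merger): vuzerurya → vuzerurye
  ⇒ Ultore vuzerurye

vuzerurye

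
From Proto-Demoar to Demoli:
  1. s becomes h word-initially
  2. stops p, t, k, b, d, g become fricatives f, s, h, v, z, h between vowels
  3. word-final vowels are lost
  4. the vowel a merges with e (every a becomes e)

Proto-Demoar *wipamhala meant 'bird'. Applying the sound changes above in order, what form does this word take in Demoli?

wifemhel

Demoli: start from *wipamhala.
  rule 1: no change — wipamhala
  rule 2 (intervocalic lenition): wipamhala → wifamhala
  rule 3 (apocope): wifamhala → wifamhal
  rule 4 (vowel merger): wifamhal → wifemhel
  ⇒ Demoli wifemhel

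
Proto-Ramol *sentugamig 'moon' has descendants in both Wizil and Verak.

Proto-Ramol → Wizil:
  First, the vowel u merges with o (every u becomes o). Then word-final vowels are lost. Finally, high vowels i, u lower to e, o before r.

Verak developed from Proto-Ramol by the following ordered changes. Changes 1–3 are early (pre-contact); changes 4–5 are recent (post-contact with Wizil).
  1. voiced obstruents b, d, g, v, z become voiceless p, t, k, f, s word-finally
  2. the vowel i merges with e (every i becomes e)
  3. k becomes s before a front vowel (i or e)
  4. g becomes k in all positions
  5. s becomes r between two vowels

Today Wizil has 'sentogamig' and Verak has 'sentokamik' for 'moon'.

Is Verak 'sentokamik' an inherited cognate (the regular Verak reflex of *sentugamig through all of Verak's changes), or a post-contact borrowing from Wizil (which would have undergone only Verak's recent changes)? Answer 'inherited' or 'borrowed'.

If inherited, *sentugamig would pass through all of Verak's changes:
Verak: *sentugamig
  sentugamig → sentugamik   [final devoicing]
  sentugamik → sentugamek   [vowel merger]
  sentugamek (rule 3 does not apply)
  sentugamek → sentukamek   [unconditioned shift]
  sentukamek (rule 5 does not apply)
  giving Verak sentukamek.
If borrowed from Wizil 'sentogamig' after the early changes, it would undergo only the recent ones:
  rule 4 (unconditioned shift): sentogamig → sentokamik
  rule 5 (rhotacism): no change (sentokamik)
  ⇒ as a loan: sentokamik
Verak 'sentokamik' matches the loan outcome 'sentokamik', not the inherited 'sentukamek' — it skipped the early Verak changes, so it was borrowed from Wizil.

borrowed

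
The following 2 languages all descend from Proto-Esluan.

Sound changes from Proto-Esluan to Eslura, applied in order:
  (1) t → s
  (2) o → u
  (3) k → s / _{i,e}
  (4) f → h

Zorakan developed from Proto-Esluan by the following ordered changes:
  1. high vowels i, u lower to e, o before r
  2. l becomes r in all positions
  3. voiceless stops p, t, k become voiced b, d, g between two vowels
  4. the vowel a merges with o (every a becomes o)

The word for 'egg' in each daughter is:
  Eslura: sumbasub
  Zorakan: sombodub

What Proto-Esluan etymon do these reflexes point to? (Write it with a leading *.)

Position 5: Eslura has a, Zorakan has o. Eslura preserves a here (none of its changes turn any other segment into a), so the proto-segment is *a.
Position 2: Eslura has u, Zorakan has o. Taking the neighbouring segments as reconstructed: Eslura u could go back to *o or *u; Zorakan o could go back to *a or *o — the one source consistent with every daughter is *o.
Verify the candidate proto-form against each daughter:
Eslura: start from *sombatub.
  rule 1 (unconditioned shift): sombatub → sombasub
  rule 2 (vowel merger): sombasub → sumbasub
  rule 3: no change — sumbasub
  rule 4: no change — sumbasub
  ⇒ Eslura sumbasub
Zorakan: start from *sombatub.
  rule 1: no change — sombatub
  rule 2: no change — sombatub
  rule 3 (intervocalic voicing): sombatub → sombadub
  rule 4 (vowel merger): sombadub → sombodub
  ⇒ Zorakan sombodub
No other proto-form is consistent with every reflex, so the reconstruction is *sombatub.

*sombatub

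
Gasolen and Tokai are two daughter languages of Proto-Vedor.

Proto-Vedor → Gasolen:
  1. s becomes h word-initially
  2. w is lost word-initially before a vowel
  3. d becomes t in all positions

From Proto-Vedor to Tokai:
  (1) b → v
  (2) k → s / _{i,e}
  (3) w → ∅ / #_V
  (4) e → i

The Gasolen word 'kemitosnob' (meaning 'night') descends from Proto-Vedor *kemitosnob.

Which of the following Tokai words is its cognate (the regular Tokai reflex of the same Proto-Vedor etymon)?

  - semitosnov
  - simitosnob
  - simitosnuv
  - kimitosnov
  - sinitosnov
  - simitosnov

Tokai: start from *kemitosnob.
  rule 1 (unconditioned shift): kemitosnob → kemitosnov
  rule 2 (palatalisation): kemitosnov → semitosnov
  rule 3: no change — semitosnov
  rule 4 (vowel merger): semitosnov → simitosnov
  ⇒ Tokai simitosnov
Among the options, 'simitosnov' alone shows every Tokai change applied in order.

simitosnov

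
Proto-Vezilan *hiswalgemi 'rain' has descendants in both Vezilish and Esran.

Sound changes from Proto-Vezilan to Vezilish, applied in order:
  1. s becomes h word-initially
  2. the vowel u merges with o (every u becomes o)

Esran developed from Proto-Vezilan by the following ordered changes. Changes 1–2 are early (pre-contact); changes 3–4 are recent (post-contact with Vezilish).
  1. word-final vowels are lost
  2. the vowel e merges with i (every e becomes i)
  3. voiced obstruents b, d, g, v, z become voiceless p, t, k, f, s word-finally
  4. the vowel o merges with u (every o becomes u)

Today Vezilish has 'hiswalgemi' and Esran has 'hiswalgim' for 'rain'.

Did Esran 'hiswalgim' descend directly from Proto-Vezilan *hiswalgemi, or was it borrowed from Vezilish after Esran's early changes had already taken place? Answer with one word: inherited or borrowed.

If inherited, *hiswalgemi would pass through all of Esran's changes:
Esran: *hiswalgemi > hiswalgem > hiswalgim  (by apocope, vowel merger)
If borrowed from Vezilish 'hiswalgemi' after the early changes, it would undergo only the recent ones:
  rule 3 (final devoicing): no change (hiswalgemi)
  rule 4 (vowel merger): no change (hiswalgemi)
  ⇒ as a loan: hiswalgemi
Esran 'hiswalgim' matches the inherited outcome exactly, so it is an inherited cognate, not a loan.

inherited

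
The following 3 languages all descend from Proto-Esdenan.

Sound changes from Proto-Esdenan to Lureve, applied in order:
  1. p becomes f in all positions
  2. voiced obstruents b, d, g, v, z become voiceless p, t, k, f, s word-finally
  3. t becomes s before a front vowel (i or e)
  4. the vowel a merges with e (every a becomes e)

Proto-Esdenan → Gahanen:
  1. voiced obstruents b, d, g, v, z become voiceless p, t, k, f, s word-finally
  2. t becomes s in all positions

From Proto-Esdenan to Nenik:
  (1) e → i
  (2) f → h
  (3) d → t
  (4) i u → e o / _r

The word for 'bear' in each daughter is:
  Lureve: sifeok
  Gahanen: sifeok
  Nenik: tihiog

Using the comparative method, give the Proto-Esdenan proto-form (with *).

Position 3: Lureve has f, Gahanen has f, Nenik has h. Taking the neighbouring segments as reconstructed: Lureve f could go back to *p or *f; Gahanen f can only go back to *f; Nenik h could go back to *f or *h — the one source consistent with every daughter is *f.
Position 1: Lureve has s, Gahanen has s, Nenik has t. Taking the neighbouring segments as reconstructed: Lureve s could go back to *t or *s; Gahanen s could go back to *t or *s; Nenik t could go back to *t or *d — the one source consistent with every daughter is *t.
Position 6: Lureve has k, Gahanen has k, Nenik has g. Nenik preserves g here (none of its changes turn any other segment into g), so the proto-segment is *g.
Verify the candidate proto-form against each daughter:
Lureve: start from *tifeog.
  rule 1: no change — tifeog
  rule 2 (final devoicing): tifeog → tifeok
  rule 3 (palatalisation): tifeok → sifeok
  rule 4: no change — sifeok
  ⇒ Lureve sifeok
Gahanen: *tifeog
  tifeog → tifeok   [final devoicing]
  tifeok → sifeok   [unconditioned shift]
  giving Gahanen sifeok.
Nenik: *tifeog > tifiog > tihiog  (by vowel merger, unconditioned shift)
*tifeog is the unique common source.

*tifeog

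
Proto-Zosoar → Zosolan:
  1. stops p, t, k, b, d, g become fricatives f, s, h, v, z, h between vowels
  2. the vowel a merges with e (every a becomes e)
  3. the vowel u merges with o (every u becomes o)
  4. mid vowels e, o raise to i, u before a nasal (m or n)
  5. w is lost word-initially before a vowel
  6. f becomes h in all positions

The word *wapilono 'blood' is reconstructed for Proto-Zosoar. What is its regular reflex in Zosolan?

ehiluno

Zosolan: *wapilono
  wapilono → wafilono   [intervocalic lenition]
  wafilono → wefilono   [vowel merger]
  wefilono (rule 3 does not apply)
  wefilono → wefiluno   [pre-nasal raising]
  wefiluno → efiluno   [glide loss]
  efiluno → ehiluno   [unconditioned shift]
  giving Zosolan ehiluno.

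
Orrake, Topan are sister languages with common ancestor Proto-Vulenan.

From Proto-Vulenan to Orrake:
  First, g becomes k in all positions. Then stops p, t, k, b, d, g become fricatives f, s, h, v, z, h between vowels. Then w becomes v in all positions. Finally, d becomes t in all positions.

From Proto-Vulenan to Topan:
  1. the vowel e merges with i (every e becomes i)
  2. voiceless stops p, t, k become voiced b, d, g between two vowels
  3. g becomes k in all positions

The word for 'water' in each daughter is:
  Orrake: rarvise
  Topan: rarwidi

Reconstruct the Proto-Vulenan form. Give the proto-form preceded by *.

Position 6: Orrake has s, Topan has d. Taking the neighbouring segments as reconstructed: Orrake s could go back to *t or *s; Topan d could go back to *t or *d — the one source consistent with every daughter is *t.
Position 7: Orrake has e, Topan has i. Orrake preserves e here (none of its changes turn any other segment into e), so the proto-segment is *e.
This points to *rarwite. Verify forward in each daughter:
Orrake: start from *rarwite.
  rule 1: no change — rarwite
  rule 2 (intervocalic lenition): rarwite → rarwise
  rule 3 (unconditioned shift): rarwise → rarvise
  rule 4: no change — rarvise
  ⇒ Orrake rarvise
Topan: *rarwite > rarwiti > rarwidi  (by vowel merger, intervocalic voicing)
No other proto-form is consistent with every reflex, so the reconstruction is *rarwite.

*rarwite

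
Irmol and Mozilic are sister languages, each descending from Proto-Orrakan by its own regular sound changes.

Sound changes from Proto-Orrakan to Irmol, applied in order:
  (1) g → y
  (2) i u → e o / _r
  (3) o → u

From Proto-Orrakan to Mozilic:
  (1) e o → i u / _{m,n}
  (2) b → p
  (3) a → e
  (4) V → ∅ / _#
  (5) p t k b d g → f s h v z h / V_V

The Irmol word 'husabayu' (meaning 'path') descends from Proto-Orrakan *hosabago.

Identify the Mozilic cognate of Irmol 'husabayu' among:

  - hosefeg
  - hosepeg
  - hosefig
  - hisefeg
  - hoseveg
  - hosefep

hosefeg

Mozilic: *hosabago
  hosabago (rule 1 does not apply)
  hosabago → hosapago   [unconditioned shift]
  hosapago → hosepego   [vowel merger]
  hosepego → hosepeg   [apocope]
  hosepeg → hosefeg   [intervocalic lenition]
  giving Mozilic hosefeg.
Only 'hosefeg' matches the regular Mozilic development of *hosabago.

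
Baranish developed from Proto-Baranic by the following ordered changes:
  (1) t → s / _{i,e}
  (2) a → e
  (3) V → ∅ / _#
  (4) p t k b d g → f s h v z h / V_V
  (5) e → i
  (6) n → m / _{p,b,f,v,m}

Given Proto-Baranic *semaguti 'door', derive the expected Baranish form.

simihus

Baranish: *semaguti
  semaguti → semagusi   [palatalisation]
  semagusi → semegusi   [vowel merger]
  semegusi → semegus   [apocope]
  semegus → semehus   [intervocalic lenition]
  semehus → simihus   [vowel merger]
  simihus (rule 6 does not apply)
  giving Baranish simihus.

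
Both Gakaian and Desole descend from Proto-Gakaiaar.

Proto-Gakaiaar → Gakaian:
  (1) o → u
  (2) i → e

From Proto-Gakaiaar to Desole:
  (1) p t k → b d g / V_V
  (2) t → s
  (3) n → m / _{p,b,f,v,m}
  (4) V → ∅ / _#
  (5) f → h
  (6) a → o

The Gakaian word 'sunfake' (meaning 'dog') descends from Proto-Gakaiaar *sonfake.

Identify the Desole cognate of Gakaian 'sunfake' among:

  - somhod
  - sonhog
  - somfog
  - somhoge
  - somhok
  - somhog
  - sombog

Desole: start from *sonfake.
  rule 1 (intervocalic voicing): sonfake → sonfage
  rule 2: no change — sonfage
  rule 3 (nasal place assimilation): sonfage → somfage
  rule 4 (apocope): somfage → somfag
  rule 5 (unconditioned shift): somfag → somhag
  rule 6 (vowel merger): somhag → somhog
  ⇒ Desole somhog
The other candidates each miss or misapply at least one Desole change.

somhog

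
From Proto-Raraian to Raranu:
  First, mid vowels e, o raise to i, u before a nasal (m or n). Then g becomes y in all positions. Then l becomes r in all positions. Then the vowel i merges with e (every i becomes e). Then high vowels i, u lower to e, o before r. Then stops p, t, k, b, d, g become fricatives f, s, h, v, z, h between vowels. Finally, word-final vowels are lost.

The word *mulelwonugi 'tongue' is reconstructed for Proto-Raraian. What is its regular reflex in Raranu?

morerwunuy

Raranu: *mulelwonugi > mulelwunugi > mulelwunuyi > murerwunuyi > murerwunuye > morerwunuye > morerwunuy  (by pre-nasal raising, unconditioned shift, unconditioned shift, vowel merger, pre-rhotic lowering, apocope)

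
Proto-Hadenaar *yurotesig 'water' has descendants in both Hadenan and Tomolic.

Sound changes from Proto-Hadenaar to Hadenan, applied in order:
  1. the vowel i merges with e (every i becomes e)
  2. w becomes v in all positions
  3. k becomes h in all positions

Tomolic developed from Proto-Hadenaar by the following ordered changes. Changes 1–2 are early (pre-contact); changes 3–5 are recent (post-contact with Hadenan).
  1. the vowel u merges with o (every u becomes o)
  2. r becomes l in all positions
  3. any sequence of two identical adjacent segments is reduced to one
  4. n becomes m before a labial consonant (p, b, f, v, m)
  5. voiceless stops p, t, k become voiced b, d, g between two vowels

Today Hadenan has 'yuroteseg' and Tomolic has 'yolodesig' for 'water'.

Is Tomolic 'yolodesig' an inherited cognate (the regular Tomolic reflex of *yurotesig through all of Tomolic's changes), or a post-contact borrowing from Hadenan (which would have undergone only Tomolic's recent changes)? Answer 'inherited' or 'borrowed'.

inherited

If inherited, *yurotesig would pass through all of Tomolic's changes:
Tomolic: start from *yurotesig.
  rule 1 (vowel merger): yurotesig → yorotesig
  rule 2 (unconditioned shift): yorotesig → yolotesig
  rule 3: no change — yolotesig
  rule 4: no change — yolotesig
  rule 5 (intervocalic voicing): yolotesig → yolodesig
  ⇒ Tomolic yolodesig
If borrowed from Hadenan 'yuroteseg' after the early changes, it would undergo only the recent ones:
  rule 3 (degemination): no change (yuroteseg)
  rule 4 (nasal place assimilation): no change (yuroteseg)
  rule 5 (intervocalic voicing): yuroteseg → yurodeseg
  ⇒ as a loan: yurodeseg
Tomolic 'yolodesig' matches the inherited outcome exactly, so it is an inherited cognate, not a loan.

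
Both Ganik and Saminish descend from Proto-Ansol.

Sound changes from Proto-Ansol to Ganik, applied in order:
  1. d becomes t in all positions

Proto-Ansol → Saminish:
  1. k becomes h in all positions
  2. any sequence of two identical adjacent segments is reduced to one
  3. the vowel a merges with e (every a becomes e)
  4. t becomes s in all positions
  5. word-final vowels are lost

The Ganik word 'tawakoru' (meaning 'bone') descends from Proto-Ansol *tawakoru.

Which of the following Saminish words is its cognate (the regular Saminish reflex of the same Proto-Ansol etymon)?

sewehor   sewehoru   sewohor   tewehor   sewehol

Saminish: *tawakoru > tawahoru > tewehoru > sewehoru > sewehor  (by unconditioned shift, vowel merger, unconditioned shift, apocope)
The other candidates each miss or misapply at least one Saminish change.

sewehor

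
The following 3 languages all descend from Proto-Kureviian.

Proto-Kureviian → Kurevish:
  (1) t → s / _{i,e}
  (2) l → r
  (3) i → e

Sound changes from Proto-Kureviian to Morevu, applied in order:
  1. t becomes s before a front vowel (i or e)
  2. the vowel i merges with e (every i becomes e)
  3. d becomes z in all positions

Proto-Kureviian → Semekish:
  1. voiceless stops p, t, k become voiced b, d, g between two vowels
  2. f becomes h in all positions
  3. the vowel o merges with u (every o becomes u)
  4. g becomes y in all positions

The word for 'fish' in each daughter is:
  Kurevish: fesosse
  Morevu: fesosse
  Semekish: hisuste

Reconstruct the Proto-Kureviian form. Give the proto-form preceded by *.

*fisoste

Position 1: Kurevish has f, Morevu has f, Semekish has h. Kurevish preserves f here (none of its changes turn any other segment into f), so the proto-segment is *f.
Position 2: Kurevish has e, Morevu has e, Semekish has i. Semekish preserves i here (none of its changes turn any other segment into i), so the proto-segment is *i.
Verify the candidate proto-form against each daughter:
Kurevish: *fisoste
  fisoste → fisosse   [palatalisation]
  fisosse (rule 2 does not apply)
  fisosse → fesosse   [vowel merger]
  giving Kurevish fesosse.
Morevu: *fisoste
  fisoste → fisosse   [palatalisation]
  fisosse → fesosse   [vowel merger]
  fesosse (rule 3 does not apply)
  giving Morevu fesosse.
Semekish: *fisoste
  fisoste (rule 1 does not apply)
  fisoste → hisoste   [unconditioned shift]
  hisoste → hisuste   [vowel merger]
  hisuste (rule 4 does not apply)
  giving Semekish hisuste.
No other proto-form is consistent with every reflex, so the reconstruction is *fisoste.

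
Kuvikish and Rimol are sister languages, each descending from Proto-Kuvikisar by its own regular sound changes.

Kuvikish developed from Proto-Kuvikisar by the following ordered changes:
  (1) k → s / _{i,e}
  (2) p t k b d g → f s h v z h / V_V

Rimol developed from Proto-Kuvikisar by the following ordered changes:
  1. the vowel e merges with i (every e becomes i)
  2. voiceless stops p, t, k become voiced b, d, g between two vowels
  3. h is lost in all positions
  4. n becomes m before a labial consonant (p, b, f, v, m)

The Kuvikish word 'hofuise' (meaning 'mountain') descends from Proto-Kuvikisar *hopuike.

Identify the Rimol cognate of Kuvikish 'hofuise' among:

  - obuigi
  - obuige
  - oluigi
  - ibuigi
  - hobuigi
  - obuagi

Rimol: *hopuike
  hopuike → hopuiki   [vowel merger]
  hopuiki → hobuigi   [intervocalic voicing]
  hobuigi → obuigi   [h-loss]
  obuigi (rule 4 does not apply)
  giving Rimol obuigi.
Only 'obuigi' matches the regular Rimol development of *hopuike.

obuigi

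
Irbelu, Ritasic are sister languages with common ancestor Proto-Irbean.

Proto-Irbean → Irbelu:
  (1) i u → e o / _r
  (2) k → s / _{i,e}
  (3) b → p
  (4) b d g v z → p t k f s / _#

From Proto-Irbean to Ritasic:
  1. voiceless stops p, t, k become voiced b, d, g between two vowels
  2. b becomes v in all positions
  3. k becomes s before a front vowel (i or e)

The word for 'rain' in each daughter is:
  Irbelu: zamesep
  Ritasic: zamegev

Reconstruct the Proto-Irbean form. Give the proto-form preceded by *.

*zamekeb

Position 7: Irbelu has p, Ritasic has v. Taking the neighbouring segments as reconstructed: Irbelu p could go back to *p or *b; Ritasic v could go back to *b or *v — the one source consistent with every daughter is *b.
Position 5: Irbelu has s, Ritasic has g. Taking the neighbouring segments as reconstructed: Irbelu s could go back to *k or *s; Ritasic g could go back to *k or *g — the one source consistent with every daughter is *k.
Continuing position by position gives *zamekeb; check it forward:
Irbelu: *zamekeb
  zamekeb (rule 1 does not apply)
  zamekeb → zameseb   [palatalisation]
  zameseb → zamesep   [unconditioned shift]
  zamesep (rule 4 does not apply)
  giving Irbelu zamesep.
Ritasic: start from *zamekeb.
  rule 1 (intervocalic voicing): zamekeb → zamegeb
  rule 2 (unconditioned shift): zamegeb → zamegev
  rule 3: no change — zamegev
  ⇒ Ritasic zamegev
Only *zamekeb yields all of Irbelu zamesep, Ritasic zamegev.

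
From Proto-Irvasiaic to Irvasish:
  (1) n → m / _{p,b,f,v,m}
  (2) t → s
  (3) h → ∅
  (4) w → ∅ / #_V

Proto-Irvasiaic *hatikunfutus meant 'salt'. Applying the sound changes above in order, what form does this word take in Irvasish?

asikumfusus

Irvasish: *hatikunfutus > hatikumfutus > hasikumfusus > asikumfusus  (by nasal place assimilation, unconditioned shift, h-loss)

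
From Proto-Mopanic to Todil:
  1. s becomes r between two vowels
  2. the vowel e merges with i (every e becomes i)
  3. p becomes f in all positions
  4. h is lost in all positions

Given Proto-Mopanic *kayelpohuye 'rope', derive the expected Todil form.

kayilfouyi

Todil: *kayelpohuye > kayilpohuyi > kayilfohuyi > kayilfouyi  (by vowel merger, unconditioned shift, h-loss)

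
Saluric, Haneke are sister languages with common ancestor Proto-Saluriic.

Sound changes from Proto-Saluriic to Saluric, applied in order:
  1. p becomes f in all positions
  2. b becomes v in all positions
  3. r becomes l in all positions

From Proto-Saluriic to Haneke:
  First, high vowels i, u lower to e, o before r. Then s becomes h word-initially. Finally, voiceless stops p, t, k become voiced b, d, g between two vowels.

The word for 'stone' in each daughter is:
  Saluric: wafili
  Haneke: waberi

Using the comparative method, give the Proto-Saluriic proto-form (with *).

*wapiri

Position 5: Saluric has l, Haneke has r. Haneke preserves r here (none of its changes turn any other segment into r), so the proto-segment is *r.
Position 3: Saluric has f, Haneke has b. Taking the neighbouring segments as reconstructed: Saluric f could go back to *p or *f; Haneke b could go back to *p or *b — the one source consistent with every daughter is *p.
Verify the candidate proto-form against each daughter:
Saluric: *wapiri
  wapiri → wafiri   [unconditioned shift]
  wafiri (rule 2 does not apply)
  wafiri → wafili   [unconditioned shift]
  giving Saluric wafili.
Haneke: start from *wapiri.
  rule 1 (pre-rhotic lowering): wapiri → waperi
  rule 2: no change — waperi
  rule 3 (intervocalic voicing): waperi → waberi
  ⇒ Haneke waberi
No other proto-form is consistent with every reflex, so the reconstruction is *wapiri.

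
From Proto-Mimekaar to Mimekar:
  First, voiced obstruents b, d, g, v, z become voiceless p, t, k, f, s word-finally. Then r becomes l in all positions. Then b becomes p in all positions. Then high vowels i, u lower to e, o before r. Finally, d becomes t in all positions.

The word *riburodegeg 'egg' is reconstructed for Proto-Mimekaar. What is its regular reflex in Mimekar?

Mimekar: *riburodegeg
  riburodegeg → riburodegek   [final devoicing]
  riburodegek → libulodegek   [unconditioned shift]
  libulodegek → lipulodegek   [unconditioned shift]
  lipulodegek (rule 4 does not apply)
  lipulodegek → lipulotegek   [unconditioned shift]
  giving Mimekar lipulotegek.

lipulotegek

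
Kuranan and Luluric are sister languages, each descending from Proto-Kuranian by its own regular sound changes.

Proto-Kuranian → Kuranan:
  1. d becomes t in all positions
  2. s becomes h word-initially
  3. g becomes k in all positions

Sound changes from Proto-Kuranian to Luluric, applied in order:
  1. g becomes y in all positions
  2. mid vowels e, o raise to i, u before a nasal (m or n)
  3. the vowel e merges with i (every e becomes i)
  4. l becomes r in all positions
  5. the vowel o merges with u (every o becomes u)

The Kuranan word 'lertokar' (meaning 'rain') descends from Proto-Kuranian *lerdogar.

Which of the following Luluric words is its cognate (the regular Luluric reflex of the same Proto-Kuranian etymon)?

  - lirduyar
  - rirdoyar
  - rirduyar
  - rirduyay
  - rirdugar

rirduyar

Luluric: start from *lerdogar.
  rule 1 (unconditioned shift): lerdogar → lerdoyar
  rule 2: no change — lerdoyar
  rule 3 (vowel merger): lerdoyar → lirdoyar
  rule 4 (unconditioned shift): lirdoyar → rirdoyar
  rule 5 (vowel merger): rirdoyar → rirduyar
  ⇒ Luluric rirduyar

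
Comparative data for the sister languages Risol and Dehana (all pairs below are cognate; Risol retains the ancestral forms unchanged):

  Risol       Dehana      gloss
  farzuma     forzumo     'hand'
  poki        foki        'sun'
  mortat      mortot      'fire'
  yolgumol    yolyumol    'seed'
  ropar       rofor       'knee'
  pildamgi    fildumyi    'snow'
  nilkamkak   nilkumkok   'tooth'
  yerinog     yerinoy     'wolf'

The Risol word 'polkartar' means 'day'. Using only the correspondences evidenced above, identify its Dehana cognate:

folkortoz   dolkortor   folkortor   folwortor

folkortor

poki ~ foki — Risol p corresponds to Dehana f word-initially before a back vowel.
farzuma ~ forzumo, ropar ~ rofor — Risol a corresponds to Dehana o after a consonant, before r.
Applying these to Risol 'polkartar':
  polkartar → folkartar   (p→f word-initially before a back vowel)
  folkartar → folkortar   (a→o after a consonant, before r)
  folkortar → folkortor   (a→o after a consonant, before r)
So the Dehana cognate is 'folkortor'.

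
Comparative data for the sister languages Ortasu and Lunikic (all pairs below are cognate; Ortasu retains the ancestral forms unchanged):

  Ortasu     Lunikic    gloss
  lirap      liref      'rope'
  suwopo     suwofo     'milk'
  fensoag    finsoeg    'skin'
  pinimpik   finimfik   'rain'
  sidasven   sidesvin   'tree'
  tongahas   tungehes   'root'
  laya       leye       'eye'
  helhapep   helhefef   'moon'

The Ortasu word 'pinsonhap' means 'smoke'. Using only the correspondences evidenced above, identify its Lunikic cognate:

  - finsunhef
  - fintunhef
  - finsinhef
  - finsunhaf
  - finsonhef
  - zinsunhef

pinimpik ~ finimfik — Ortasu p corresponds to Lunikic f word-initially before a front vowel.
tongahas ~ tungehes — Ortasu o corresponds to Lunikic u after a consonant, before a nasal.
lirap ~ liref, helhapep ~ helhefef — Ortasu a corresponds to Lunikic e after a consonant, before a labial obstruent.
lirap ~ liref, helhapep ~ helhefef — Ortasu p corresponds to Lunikic f word-finally.
Applying these to Ortasu 'pinsonhap':
  pinsonhap → finsonhap   (p→f word-initially before a front vowel)
  finsonhap → finsunhap   (o→u after a consonant, before a nasal)
  finsunhap → finsunhep   (a→e after a consonant, before a labial obstruent)
  finsunhep → finsunhef   (p→f word-finally)
So the Lunikic cognate is 'finsunhef'.

finsunhef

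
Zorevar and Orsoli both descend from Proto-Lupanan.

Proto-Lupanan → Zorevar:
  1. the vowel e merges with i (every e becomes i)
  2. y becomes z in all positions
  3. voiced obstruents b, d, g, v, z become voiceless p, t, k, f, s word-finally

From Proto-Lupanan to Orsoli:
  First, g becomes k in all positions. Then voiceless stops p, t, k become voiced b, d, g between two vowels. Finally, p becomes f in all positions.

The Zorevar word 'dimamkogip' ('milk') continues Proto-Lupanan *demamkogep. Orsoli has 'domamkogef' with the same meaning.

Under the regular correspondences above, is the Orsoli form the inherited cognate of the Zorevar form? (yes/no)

no

Derive the expected Orsoli reflex of *demamkogep:
Orsoli: *demamkogep > demamkokep > demamkogep > demamkogef  (by unconditioned shift, intervocalic voicing, unconditioned shift)
The regular Orsoli reflex would be 'demamkogef', but the attested form is 'domamkogef'. The correspondence is irregular, so they are not cognates (the Orsoli form has a different source).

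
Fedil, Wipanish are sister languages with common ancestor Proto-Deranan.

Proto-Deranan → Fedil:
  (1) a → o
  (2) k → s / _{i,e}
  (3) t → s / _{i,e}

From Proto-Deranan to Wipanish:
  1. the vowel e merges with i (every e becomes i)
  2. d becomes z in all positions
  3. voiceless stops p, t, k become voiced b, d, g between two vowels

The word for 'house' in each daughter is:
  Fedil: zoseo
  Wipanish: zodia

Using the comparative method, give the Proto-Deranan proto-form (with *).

Position 5: Fedil has o, Wipanish has a. Wipanish preserves a here (none of its changes turn any other segment into a), so the proto-segment is *a.
Position 3: Fedil has s, Wipanish has d. In Wipanish, d can only continue *t, so the proto-segment is *t.
Verify the candidate proto-form against each daughter:
Fedil: start from *zotea.
  rule 1 (vowel merger): zotea → zoteo
  rule 2: no change — zoteo
  rule 3 (palatalisation): zoteo → zoseo
  ⇒ Fedil zoseo
Wipanish: *zotea > zotia > zodia  (by vowel merger, intervocalic voicing)
No other proto-form is consistent with every reflex, so the reconstruction is *zotea.

*zotea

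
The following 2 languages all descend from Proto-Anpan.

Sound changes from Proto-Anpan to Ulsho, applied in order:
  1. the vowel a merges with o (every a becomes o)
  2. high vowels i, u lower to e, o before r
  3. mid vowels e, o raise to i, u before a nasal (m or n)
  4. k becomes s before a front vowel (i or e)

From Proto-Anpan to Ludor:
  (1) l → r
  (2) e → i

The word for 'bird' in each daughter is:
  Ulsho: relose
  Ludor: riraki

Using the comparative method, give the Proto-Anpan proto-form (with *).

Position 5: Ulsho has s, Ludor has k. Ludor preserves k here (none of its changes turn any other segment into k), so the proto-segment is *k.
Position 6: Ulsho has e, Ludor has i. Taking the neighbouring segments as reconstructed: Ulsho e can only go back to *e; Ludor i could go back to *e or *i — the one source consistent with every daughter is *e.
Continuing position by position gives *relake; check it forward:
Ulsho: start from *relake.
  rule 1 (vowel merger): relake → reloke
  rule 2: no change — reloke
  rule 3: no change — reloke
  rule 4 (palatalisation): reloke → relose
  ⇒ Ulsho relose
Ludor: *relake
  relake → rerake   [unconditioned shift]
  rerake → riraki   [vowel merger]
  giving Ludor riraki.
No other proto-form is consistent with every reflex, so the reconstruction is *relake.

*relake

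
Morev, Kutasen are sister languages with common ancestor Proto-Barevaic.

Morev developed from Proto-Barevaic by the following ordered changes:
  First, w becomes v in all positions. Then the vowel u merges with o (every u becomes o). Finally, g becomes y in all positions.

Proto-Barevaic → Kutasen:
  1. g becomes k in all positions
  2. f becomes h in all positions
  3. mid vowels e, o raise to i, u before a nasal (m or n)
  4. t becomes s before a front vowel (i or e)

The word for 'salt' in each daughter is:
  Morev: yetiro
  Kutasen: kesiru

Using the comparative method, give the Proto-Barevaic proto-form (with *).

*getiru

Position 3: Morev has t, Kutasen has s. Morev preserves t here (none of its changes turn any other segment into t), so the proto-segment is *t.
Position 1: Morev has y, Kutasen has k. Taking the neighbouring segments as reconstructed: Morev y could go back to *g or *y; Kutasen k could go back to *k or *g — the one source consistent with every daughter is *g.
Position 6: Morev has o, Kutasen has u. Taking the neighbouring segments as reconstructed: Morev o could go back to *o or *u; Kutasen u can only go back to *u — the one source consistent with every daughter is *u.
Verify the candidate proto-form against each daughter:
Morev: *getiru > getiro > yetiro  (by vowel merger, unconditioned shift)
Kutasen: *getiru > ketiru > kesiru  (by unconditioned shift, palatalisation)
No other proto-form is consistent with every reflex, so the reconstruction is *getiru.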